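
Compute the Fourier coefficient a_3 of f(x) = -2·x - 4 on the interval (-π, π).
a_3 = (1/π) ∫_{-π}^{π} f(x)·cos(3x) dx.
Evaluate the integral (use parity and integration by parts as needed): a_3 = 0.

Final answer: 0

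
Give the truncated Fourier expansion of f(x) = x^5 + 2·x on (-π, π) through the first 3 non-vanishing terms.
(-40·π^2 + 2·π^4 + 244)·sin(x) + (-π^4 - 19/2 + 5·π^2)·sin(2·x) + (-40·π^2/27 + 188/81 + 2·π^4/3)·sin(3·x)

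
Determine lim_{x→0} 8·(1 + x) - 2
Direct substitution at x = 0 gives 6.

Final answer: 6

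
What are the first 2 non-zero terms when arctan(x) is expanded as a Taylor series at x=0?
-x^3/3 + x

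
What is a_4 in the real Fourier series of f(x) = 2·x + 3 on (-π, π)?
a_4 = (1/π) ∫_{-π}^{π} f(x)·cos(4x) dx.
Evaluate the integral (use parity and integration by parts as needed): a_4 = 0.

Final answer: 0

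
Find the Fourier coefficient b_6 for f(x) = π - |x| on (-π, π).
b_6 = (1/π) ∫_{-π}^{π} f(x)·sin(6x) dx.
Evaluate the integral (use parity and integration by parts as needed): b_6 = 0.

Final answer: 0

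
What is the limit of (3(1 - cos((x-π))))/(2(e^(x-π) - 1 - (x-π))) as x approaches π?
Both numerator and denominator → 0 as x → π; this is a 0/0 indeterminate form.
Expand each to leading order near x = π: numerator ~ 3·(x - π)^2/2, denominator ~ (x - π)^2.
The limit of the ratio is 3/2.

Final answer: 3/2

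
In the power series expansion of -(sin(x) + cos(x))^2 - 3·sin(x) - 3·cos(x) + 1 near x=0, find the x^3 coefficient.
Expand to order 3: -(sin(x) + cos(x))^2 - 3·sin(x) - 3·cos(x) + 1 = 11·x^3/6 + 3·x^2/2 - 5·x - 3 + O(x^4).
The coefficient of x^3 is 11/6.

Final answer: 11/6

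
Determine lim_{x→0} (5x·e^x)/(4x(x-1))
Both numerator and denominator → 0 as x → 0; this is a 0/0 indeterminate form.
Expand each to leading order near x = 0: numerator ~ 5·x, denominator ~ -4·x.
The limit of the ratio is -5/4.

Final answer: -5/4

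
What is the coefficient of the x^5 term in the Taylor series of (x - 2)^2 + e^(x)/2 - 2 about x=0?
Expand to order 5: (x - 2)^2 + e^(x)/2 - 2 = x^5/240 + x^4/48 + x^3/12 + 5·x^2/4 - 7·x/2 + 5/2 + O(x^6).
The coefficient of x^5 is 1/240.

Final answer: 1/240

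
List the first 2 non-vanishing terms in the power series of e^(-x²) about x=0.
1 - x^2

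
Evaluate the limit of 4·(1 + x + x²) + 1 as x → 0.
Direct substitution at x = 0 gives 5.

Final answer: 5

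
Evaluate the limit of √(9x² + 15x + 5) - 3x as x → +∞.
As x → +∞: multiply by the conjugate to get (15x+5)/(√(9x²+15x+5)+3x); the denominator ~ 6x, so the limit is 15/6 = 5/2.
Limit = 5/2.

Final answer: 5/2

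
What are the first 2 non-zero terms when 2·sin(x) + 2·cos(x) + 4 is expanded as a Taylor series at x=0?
2·x + 6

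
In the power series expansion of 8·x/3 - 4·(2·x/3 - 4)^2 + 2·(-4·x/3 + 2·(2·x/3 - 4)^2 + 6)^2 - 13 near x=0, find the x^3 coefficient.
Expand to order 3: 8·x/3 - 4·(2·x/3 - 4)^2 + 2·(-4·x/3 + 2·(2·x/3 - 4)^2 + 6)^2 - 13 = -128·x^3/3 + 1264·x^2/3 - 1800·x + 2811 + O(x^4).
The coefficient of x^3 is -128/3.

Final answer: -128/3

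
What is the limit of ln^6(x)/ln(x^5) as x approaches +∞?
This is an ∞/∞ indeterminate form as x → +∞.
Write ln(x^5) = 5·ln(x), reducing the quotient to ln^5(x)/5 → ∞.
Limit = ∞.

Final answer: ∞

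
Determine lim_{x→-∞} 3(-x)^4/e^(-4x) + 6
The quotient is an ∞/∞ indeterminate form as x → -∞.
Compare growth rates of the dominant terms (exponentials ≫ polynomials ≫ logarithms), or apply L'Hôpital's rule; the quotient → 0.
Adding the constant: 0 + 6 = 6. Limit = 6.

Final answer: 6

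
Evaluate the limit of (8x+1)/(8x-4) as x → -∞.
Evaluate the dominant behaviour as x → -∞; each term tends to a finite value or vanishes.
Limit = 1.

Final answer: 1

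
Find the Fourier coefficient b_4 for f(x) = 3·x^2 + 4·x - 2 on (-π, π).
b_4 = (1/π) ∫_{-π}^{π} f(x)·sin(4x) dx.
Evaluate the integral (use parity and integration by parts as needed): b_4 = -2.

Final answer: -2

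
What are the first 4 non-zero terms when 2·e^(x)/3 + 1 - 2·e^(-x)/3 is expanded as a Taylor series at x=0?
x^5/90 + 2·x^3/9 + 4·x/3 + 1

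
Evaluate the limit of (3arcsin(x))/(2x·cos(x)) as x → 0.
Both numerator and denominator → 0 as x → 0; this is a 0/0 indeterminate form.
Expand each to leading order near x = 0: numerator ~ 3·x, denominator ~ 2·x.
The limit of the ratio is 3/2.

Final answer: 3/2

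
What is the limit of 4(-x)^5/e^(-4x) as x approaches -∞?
This is an ∞/∞ indeterminate form as x → -∞.
Compare growth rates of the dominant terms (exponentials ≫ polynomials ≫ logarithms), or apply L'Hôpital's rule; the quotient → 0.
Limit = 0.

Final answer: 0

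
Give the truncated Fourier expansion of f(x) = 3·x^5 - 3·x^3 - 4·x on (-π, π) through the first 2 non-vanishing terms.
(-126·π^2 + 6·π^4 + 748)·sin(x) + (-3·π^4 - 23 + 18·π^2)·sin(2·x)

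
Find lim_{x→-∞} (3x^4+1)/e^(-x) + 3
The quotient is an ∞/∞ indeterminate form as x → -∞.
Compare growth rates of the dominant terms (exponentials ≫ polynomials ≫ logarithms), or apply L'Hôpital's rule; the quotient → 0.
Adding the constant: 0 + 3 = 3. Limit = 3.

Final answer: 3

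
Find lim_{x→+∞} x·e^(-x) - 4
Evaluate the dominant behaviour as x → +∞; each term tends to a finite value or vanishes.
Limit = -4.

Final answer: -4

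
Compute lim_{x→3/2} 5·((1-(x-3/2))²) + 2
Direct substitution at x = 3/2 gives 7.

Final answer: 7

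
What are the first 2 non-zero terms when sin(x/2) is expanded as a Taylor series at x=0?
-x^3/48 + x/2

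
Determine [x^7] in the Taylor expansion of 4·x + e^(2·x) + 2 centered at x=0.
Expand to order 7: 4·x + e^(2·x) + 2 = 8·x^7/315 + 4·x^6/45 + 4·x^5/15 + 2·x^4/3 + 4·x^3/3 + 2·x^2 + 6·x + 3 + O(x^8).
The coefficient of x^7 is 8/315.

Final answer: 8/315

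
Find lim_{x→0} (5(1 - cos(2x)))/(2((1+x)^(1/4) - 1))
Both numerator and denominator → 0 as x → 0; this is a 0/0 indeterminate form.
Expand each to leading order near x = 0: numerator ~ 10·x^2, denominator ~ x/2.
The limit of the ratio is 0.

Final answer: 0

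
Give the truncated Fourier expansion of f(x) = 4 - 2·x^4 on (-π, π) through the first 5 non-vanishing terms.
(-96 + 16·π^2)·cos(x) + (6 - 4·π^2)·cos(2·x) + (-32/27 + 16·π^2/9)·cos(3·x) + (3/8 - π^2)·cos(4·x) - 2·π^4/5 + 4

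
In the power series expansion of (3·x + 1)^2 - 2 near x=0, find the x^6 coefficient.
Expand to order 6: (3·x + 1)^2 - 2 = 9·x^2 + 6·x - 1 + O(x^7).
The coefficient of x^6 is 0.

Final answer: 0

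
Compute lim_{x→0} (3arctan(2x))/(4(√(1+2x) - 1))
Both numerator and denominator → 0 as x → 0; this is a 0/0 indeterminate form.
Expand each to leading order near x = 0: numerator ~ 6·x, denominator ~ 4·x.
The limit of the ratio is 3/2.

Final answer: 3/2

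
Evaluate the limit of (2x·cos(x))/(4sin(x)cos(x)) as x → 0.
Both numerator and denominator → 0 as x → 0; this is a 0/0 indeterminate form.
Expand each to leading order near x = 0: numerator ~ 2·x, denominator ~ 4·x.
The limit of the ratio is 1/2.

Final answer: 1/2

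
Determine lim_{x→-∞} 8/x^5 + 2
Evaluate the dominant behaviour as x → -∞; each term tends to a finite value or vanishes.
Limit = 2.

Final answer: 2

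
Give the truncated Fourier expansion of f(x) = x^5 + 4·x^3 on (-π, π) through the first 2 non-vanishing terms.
(-32·π^2 + 192 + 2·π^4)·sin(x) + (-π^4 - 3/2 + π^2)·sin(2·x)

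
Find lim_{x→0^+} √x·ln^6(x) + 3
The product is a 0·∞ indeterminate form at x → 0⁺.
Rewrite the product as ln^6(x) / x^(-1/2) and apply L'Hôpital, or use the standard hierarchy x^(-1/2) ≫ |ln x|^6 as x → 0⁺.
The indeterminate product → 0, so the limit = 3.

Final answer: 3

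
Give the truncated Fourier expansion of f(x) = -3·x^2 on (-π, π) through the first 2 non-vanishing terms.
12·cos(x) - π^2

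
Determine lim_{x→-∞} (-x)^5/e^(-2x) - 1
The quotient is an ∞/∞ indeterminate form as x → -∞.
Compare growth rates of the dominant terms (exponentials ≫ polynomials ≫ logarithms), or apply L'Hôpital's rule; the quotient → 0.
Adding the constant: 0 - 1 = -1. Limit = -1.

Final answer: -1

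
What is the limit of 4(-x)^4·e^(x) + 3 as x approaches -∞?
The product is a 0·∞ indeterminate form at x → -∞.
Rewrite the product as 4(-x)^4 / e^(-x) (an ∞/∞ form) and apply L'Hôpital, or use the standard hierarchy e^(|x|) ≫ |(-x)^4| as x → -∞.
The indeterminate product → 0, so the limit = 3.

Final answer: 3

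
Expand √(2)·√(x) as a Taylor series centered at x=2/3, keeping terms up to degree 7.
2·√(3)/3 + √(3)·(x - 2/3)/2 - 3·√(3)·(x - 2/3)^2/16 + 9·√(3)·(x - 2/3)^3/64 - 135·√(3)·(x - 2/3)^4/1024 + 567·√(3)·(x - 2/3)^5/4096 - 5103·√(3)·(x - 2/3)^6/32768 + 24057·√(3)·(x - 2/3)^7/131072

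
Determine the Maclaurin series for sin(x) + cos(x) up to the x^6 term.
-x^6/720 + x^5/120 + x^4/24 - x^3/6 - x^2/2 + x + 1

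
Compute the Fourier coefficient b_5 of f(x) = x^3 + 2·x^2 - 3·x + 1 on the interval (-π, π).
b_5 = (1/π) ∫_{-π}^{π} f(x)·sin(5x) dx.
Evaluate the integral (use parity and integration by parts as needed): b_5 = -162/125 + 2·π^2/5.

Final answer: -162/125 + 2·π^2/5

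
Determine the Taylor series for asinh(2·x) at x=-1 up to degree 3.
-asinh(2) + 2·√(5)·(x + 1)/5 + 4·√(5)·(x + 1)^2/25 + 28·√(5)·(x + 1)^3/375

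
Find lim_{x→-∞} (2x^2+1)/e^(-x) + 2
The quotient is an ∞/∞ indeterminate form as x → -∞.
Compare growth rates of the dominant terms (exponentials ≫ polynomials ≫ logarithms), or apply L'Hôpital's rule; the quotient → 0.
Adding the constant: 0 + 2 = 2. Limit = 2.

Final answer: 2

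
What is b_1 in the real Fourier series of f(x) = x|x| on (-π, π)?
b_1 = (1/π) ∫_{-π}^{π} f(x)·sin(1x) dx.
Evaluate the integral (use parity and integration by parts as needed): b_1 = (-8 + 2·π^2)/π.

Final answer: (-8 + 2·π^2)/π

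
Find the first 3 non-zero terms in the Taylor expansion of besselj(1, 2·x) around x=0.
x^5/12 - x^3/2 + x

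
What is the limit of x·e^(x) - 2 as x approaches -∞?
The product is a 0·∞ indeterminate form at x → -∞.
Rewrite the product as x / e^(-x) (an ∞/∞ form) and apply L'Hôpital, or use the standard hierarchy e^(|x|) ≫ |x| as x → -∞.
The indeterminate product → 0, so the limit = -2.

Final answer: -2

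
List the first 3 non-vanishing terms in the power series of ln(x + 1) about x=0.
x^3/3 - x^2/2 + x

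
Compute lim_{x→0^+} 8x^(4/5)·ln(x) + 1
The product is a 0·∞ indeterminate form at x → 0⁺.
Rewrite the product as 8·ln(x) / x^(-4/5) and apply L'Hôpital, or use the standard hierarchy x^(-4/5) ≫ |ln x| as x → 0⁺.
The indeterminate product → 0, so the limit = 1.

Final answer: 1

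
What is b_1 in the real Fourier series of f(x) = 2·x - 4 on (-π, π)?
b_1 = (1/π) ∫_{-π}^{π} f(x)·sin(1x) dx.
Evaluate the integral (use parity and integration by parts as needed): b_1 = 4.

Final answer: 4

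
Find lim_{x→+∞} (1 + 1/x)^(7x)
As x → +∞: write (1 + 1/x)^(7x) = ((1 + 1/x)^x)^7 → (e^1)^7 = e^7.
Limit = e^(7).

Final answer: e^(7)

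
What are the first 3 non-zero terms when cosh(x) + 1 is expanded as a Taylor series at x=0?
x^4/24 + x^2/2 + 2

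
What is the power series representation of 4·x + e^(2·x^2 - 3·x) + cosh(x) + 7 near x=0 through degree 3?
-21·x^3/2 + 7·x^2 + x + 9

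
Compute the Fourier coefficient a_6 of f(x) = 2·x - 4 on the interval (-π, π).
a_6 = (1/π) ∫_{-π}^{π} f(x)·cos(6x) dx.
Evaluate the integral (use parity and integration by parts as needed): a_6 = 0.

Final answer: 0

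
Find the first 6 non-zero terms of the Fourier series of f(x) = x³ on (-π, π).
(-12 + 2·π^2)·sin(x) + (3/2 - π^2)·sin(2·x) + (-4/9 + 2·π^2/3)·sin(3·x) + (3/16 - π^2/2)·sin(4·x) + (-12/125 + 2·π^2/5)·sin(5·x) + (1/18 - π^2/3)·sin(6·x)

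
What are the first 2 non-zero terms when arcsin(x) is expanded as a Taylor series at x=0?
x^3/6 + x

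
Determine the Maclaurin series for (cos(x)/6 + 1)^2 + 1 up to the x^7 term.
-11·x^6/6480 + 5·x^4/216 - 7·x^2/36 + 85/36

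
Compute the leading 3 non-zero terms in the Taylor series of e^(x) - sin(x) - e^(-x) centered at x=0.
x^5/120 + x^3/2 + x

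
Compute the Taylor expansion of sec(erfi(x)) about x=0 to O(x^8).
x^6·(-8/(9·π^2) + 28/(45·π) + 364/(45·π^3) - 4·(-4/(3·π) + 2/(3·π^2))/π) + x^4·(10/(3·π^2) + 4/(3·π)) + 2·x^2/π + 1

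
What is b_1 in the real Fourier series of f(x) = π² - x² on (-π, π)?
b_1 = (1/π) ∫_{-π}^{π} f(x)·sin(1x) dx.
Evaluate the integral (use parity and integration by parts as needed): b_1 = 0.

Final answer: 0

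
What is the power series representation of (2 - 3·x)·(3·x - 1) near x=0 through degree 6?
-9·x^2 + 9·x - 2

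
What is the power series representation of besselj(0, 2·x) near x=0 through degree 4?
x^4/4 - x^2 + 1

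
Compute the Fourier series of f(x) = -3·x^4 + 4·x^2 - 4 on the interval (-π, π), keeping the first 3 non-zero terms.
(-160 + 24·π^2)·cos(x) + (13 - 6·π^2)·cos(2·x) - 3·π^4/5 - 4 + 4·π^2/3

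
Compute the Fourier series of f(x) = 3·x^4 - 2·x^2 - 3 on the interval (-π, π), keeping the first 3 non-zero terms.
(152 - 24·π^2)·cos(x) + (-11 + 6·π^2)·cos(2·x) - 2·π^2/3 - 3 + 3·π^4/5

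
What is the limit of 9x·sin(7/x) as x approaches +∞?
As x → +∞: let u = 7/x → 0⁺; then 9·x·sin(7/x) = 9·7·sin(u)/u → 9·7·1 = 63.
Limit = 63.

Final answer: 63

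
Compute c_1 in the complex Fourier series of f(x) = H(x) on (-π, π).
Compute the real Fourier coefficients first: a_1 = 0, b_1 = 2/π.
Then c_1 = (a_1 − i·b_1)/2 = -i/π.

Final answer: -i/π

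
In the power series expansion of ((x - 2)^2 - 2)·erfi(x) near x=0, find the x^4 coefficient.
Expand to order 4: ((x - 2)^2 - 2)·erfi(x) = -8·x^4/(3·√(π)) + 10·x^3/(3·√(π)) - 8·x^2/√(π) + 4·x/√(π) + O(x^5).
The coefficient of x^4 is -8/(3·√(π)).

Final answer: -8/(3·√(π))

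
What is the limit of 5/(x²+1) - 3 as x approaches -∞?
Evaluate the dominant behaviour as x → -∞; each term tends to a finite value or vanishes.
Limit = -3.

Final answer: -3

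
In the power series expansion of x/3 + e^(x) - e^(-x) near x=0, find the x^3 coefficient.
Expand to order 3: x/3 + e^(x) - e^(-x) = x^3/3 + 7·x/3 + O(x^4).
The coefficient of x^3 is 1/3.

Final answer: 1/3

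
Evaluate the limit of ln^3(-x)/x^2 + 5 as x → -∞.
The quotient is an ∞/∞ indeterminate form as x → -∞.
Compare growth rates of the dominant terms (exponentials ≫ polynomials ≫ logarithms), or apply L'Hôpital's rule; the quotient → 0.
Adding the constant: 0 + 5 = 5. Limit = 5.

Final answer: 5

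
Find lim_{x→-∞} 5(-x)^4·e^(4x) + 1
The product is a 0·∞ indeterminate form at x → -∞.
Rewrite the product as 5(-x)^4 / e^(-4x) (an ∞/∞ form) and apply L'Hôpital, or use the standard hierarchy e^(4|x|) ≫ |(-x)^4| as x → -∞.
The indeterminate product → 0, so the limit = 1.

Final answer: 1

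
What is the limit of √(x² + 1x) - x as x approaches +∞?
This is an ∞ − ∞ indeterminate form.
Multiply and divide by the conjugate √(x²+1x) + x; the x² terms cancel, leaving (1x)/(√(x²+1x)+x) → 1/2.
Limit = 1/2.

Final answer: 1/2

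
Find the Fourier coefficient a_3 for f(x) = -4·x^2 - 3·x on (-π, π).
a_3 = (1/π) ∫_{-π}^{π} f(x)·cos(3x) dx.
Evaluate the integral (use parity and integration by parts as needed): a_3 = 16/9.

Final answer: 16/9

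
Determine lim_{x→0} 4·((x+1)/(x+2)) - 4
Direct substitution at x = 0 gives -2.

Final answer: -2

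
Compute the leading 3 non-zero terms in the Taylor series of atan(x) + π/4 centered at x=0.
-x^3/3 + x + π/4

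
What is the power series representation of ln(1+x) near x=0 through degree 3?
x^3/3 - x^2/2 + x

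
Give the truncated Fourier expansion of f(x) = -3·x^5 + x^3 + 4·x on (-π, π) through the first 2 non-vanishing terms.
(-724 - 6·π^4 + 122·π^2)·sin(x) + (-16·π^2 + 20 + 3·π^4)·sin(2·x)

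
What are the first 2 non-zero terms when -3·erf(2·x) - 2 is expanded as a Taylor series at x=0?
-12·x/√(π) - 2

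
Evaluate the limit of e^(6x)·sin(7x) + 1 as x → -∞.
Evaluate the dominant behaviour as x → -∞; each term tends to a finite value or vanishes.
Limit = 1.

Final answer: 1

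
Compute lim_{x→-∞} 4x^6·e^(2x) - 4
The product is a 0·∞ indeterminate form at x → -∞.
Rewrite the product as 4x^6 / e^(-2x) (an ∞/∞ form) and apply L'Hôpital, or use the standard hierarchy e^(2|x|) ≫ |x^6| as x → -∞.
The indeterminate product → 0, so the limit = -4.

Final answer: -4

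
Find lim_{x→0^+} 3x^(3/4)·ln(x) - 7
The product is a 0·∞ indeterminate form at x → 0⁺.
Rewrite the product as 3·ln(x) / x^(-3/4) and apply L'Hôpital, or use the standard hierarchy x^(-3/4) ≫ |ln x| as x → 0⁺.
The indeterminate product → 0, so the limit = -7.

Final answer: -7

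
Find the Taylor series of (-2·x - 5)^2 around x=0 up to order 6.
4·x^2 + 20·x + 25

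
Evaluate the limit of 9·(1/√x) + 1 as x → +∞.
Evaluate the dominant behaviour as x → +∞; each term tends to a finite value or vanishes.
Limit = 1.

Final answer: 1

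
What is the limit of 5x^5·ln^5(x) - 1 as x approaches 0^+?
The product is a 0·∞ indeterminate form at x → 0⁺.
Rewrite the product as 5·ln^5(x) / x^(-5) and apply L'Hôpital, or use the standard hierarchy x^(-5) ≫ |ln x|^5 as x → 0⁺.
The indeterminate product → 0, so the limit = -1.

Final answer: -1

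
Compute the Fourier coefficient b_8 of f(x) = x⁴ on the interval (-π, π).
b_8 = (1/π) ∫_{-π}^{π} f(x)·sin(8x) dx.
Evaluate the integral (use parity and integration by parts as needed): b_8 = 0.

Final answer: 0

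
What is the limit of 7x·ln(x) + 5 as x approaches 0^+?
The product is a 0·∞ indeterminate form at x → 0⁺.
Rewrite the product as 7·ln(x) / x^(-1) and apply L'Hôpital, or use the standard hierarchy x^(-1) ≫ |ln x| as x → 0⁺.
The indeterminate product → 0, so the limit = 5.

Final answer: 5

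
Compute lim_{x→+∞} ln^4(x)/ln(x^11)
This is an ∞/∞ indeterminate form as x → +∞.
Write ln(x^11) = 11·ln(x), reducing the quotient to ln^3(x)/11 → ∞.
Limit = ∞.

Final answer: ∞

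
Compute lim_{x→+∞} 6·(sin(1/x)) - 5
Evaluate the dominant behaviour as x → +∞; each term tends to a finite value or vanishes.
Limit = -5.

Final answer: -5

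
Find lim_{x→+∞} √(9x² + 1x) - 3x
As x → +∞: multiply by the conjugate to get (1x)/(√(9x²+1x)+3x); the denominator ~ 6x, so the limit is 1/6.
Limit = 1/6.

Final answer: 1/6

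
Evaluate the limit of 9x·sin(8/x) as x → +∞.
As x → +∞: let u = 8/x → 0⁺; then 9·x·sin(8/x) = 9·8·sin(u)/u → 9·8·1 = 72.
Limit = 72.

Final answer: 72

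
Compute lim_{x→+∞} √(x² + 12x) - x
As x → +∞: multiply by the conjugate to get (12x)/(√(x²+12x)+x); the denominator ~ 2x, so the limit is 12/2 = 6.
Limit = 6.

Final answer: 6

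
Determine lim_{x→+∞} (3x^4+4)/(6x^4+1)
This is an ∞/∞ indeterminate form as x → +∞.
Divide numerator and denominator by x^4 and let the lower-order terms vanish; the leading terms give 3/6 = 1/2.
Limit = 1/2.

Final answer: 1/2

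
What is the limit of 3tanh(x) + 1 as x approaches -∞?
Evaluate the dominant behaviour as x → -∞; each term tends to a finite value or vanishes.
Limit = -2.

Final answer: -2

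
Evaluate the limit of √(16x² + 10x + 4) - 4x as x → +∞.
As x → +∞: multiply by the conjugate to get (10x+4)/(√(16x²+10x+4)+4x); the denominator ~ 8x, so the limit is 10/8 = 5/4.
Limit = 5/4.

Final answer: 5/4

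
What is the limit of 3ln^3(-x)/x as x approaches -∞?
This is an ∞/∞ indeterminate form as x → -∞.
Compare growth rates of the dominant terms (exponentials ≫ polynomials ≫ logarithms), or apply L'Hôpital's rule; the quotient → 0.
Limit = 0.

Final answer: 0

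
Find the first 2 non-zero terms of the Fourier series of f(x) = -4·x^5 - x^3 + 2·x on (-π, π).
(-944 - 8·π^4 + 158·π^2)·sin(x) + (-19·π^2 + 53/2 + 4·π^4)·sin(2·x)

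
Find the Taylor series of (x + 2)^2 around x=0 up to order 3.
x^2 + 4·x + 4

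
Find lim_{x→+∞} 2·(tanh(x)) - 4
Evaluate the dominant behaviour as x → +∞; each term tends to a finite value or vanishes.
Limit = -2.

Final answer: -2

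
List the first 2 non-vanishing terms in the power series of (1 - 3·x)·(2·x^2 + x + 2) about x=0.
2 - 5·x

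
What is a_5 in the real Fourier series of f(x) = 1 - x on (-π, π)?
a_5 = (1/π) ∫_{-π}^{π} f(x)·cos(5x) dx.
Evaluate the integral (use parity and integration by parts as needed): a_5 = 0.

Final answer: 0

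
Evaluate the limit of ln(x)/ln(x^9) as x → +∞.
This is an ∞/∞ indeterminate form as x → +∞.
Write ln(x^9) = 9·ln(x), reducing the quotient to 1/9.
Limit = 1/9.

Final answer: 1/9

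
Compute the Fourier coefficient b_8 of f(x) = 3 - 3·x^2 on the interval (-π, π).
b_8 = (1/π) ∫_{-π}^{π} f(x)·sin(8x) dx.
Evaluate the integral (use parity and integration by parts as needed): b_8 = 0.

Final answer: 0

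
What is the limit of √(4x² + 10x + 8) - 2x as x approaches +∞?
As x → +∞: multiply by the conjugate to get (10x+8)/(√(4x²+10x+8)+2x); the denominator ~ 4x, so the limit is 10/4 = 5/2.
Limit = 5/2.

Final answer: 5/2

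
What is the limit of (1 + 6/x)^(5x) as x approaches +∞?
As x → +∞: write (1 + 6/x)^(5x) = ((1 + 6/x)^x)^5 → (e^6)^5 = e^30.
Limit = e^(30).

Final answer: e^(30)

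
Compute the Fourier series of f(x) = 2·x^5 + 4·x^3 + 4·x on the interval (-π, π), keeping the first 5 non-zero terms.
(-72·π^2 + 4·π^4 + 440)·sin(x) + (-2·π^4 - 13 + 6·π^2)·sin(2·x) + (-8·π^2/27 + 232/81 + 4·π^4/3)·sin(3·x) + (-π^4 - 3·π^2/4 - 55/32)·sin(4·x) + (856/625 + 24·π^2/25 + 4·π^4/5)·sin(5·x)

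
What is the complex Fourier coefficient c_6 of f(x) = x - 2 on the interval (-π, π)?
Compute the real Fourier coefficients first: a_6 = 0, b_6 = -1/3.
Then c_6 = (a_6 − i·b_6)/2 = i/6.

Final answer: i/6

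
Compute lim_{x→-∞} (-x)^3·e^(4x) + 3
The product is a 0·∞ indeterminate form at x → -∞.
Rewrite the product as (-x)^3 / e^(-4x) (an ∞/∞ form) and apply L'Hôpital, or use the standard hierarchy e^(4|x|) ≫ |(-x)^3| as x → -∞.
The indeterminate product → 0, so the limit = 3.

Final answer: 3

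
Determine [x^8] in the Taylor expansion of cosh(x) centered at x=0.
Expand to order 8: cosh(x) = x^8/40320 + x^6/720 + x^4/24 + x^2/2 + 1 + O(x^9).
The coefficient of x^8 is 1/40320.

Final answer: 1/40320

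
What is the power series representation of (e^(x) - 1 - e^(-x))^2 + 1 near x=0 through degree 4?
4·x^4/3 - 2·x^3/3 + 4·x^2 - 4·x + 2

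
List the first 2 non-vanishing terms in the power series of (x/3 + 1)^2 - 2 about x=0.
2·x/3 - 1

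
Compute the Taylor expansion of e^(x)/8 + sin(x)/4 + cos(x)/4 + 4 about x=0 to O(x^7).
-x^6/5760 + x^5/320 + x^4/64 - x^3/48 - x^2/16 + 3·x/8 + 35/8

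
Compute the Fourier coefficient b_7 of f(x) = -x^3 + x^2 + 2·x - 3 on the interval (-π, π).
b_7 = (1/π) ∫_{-π}^{π} f(x)·sin(7x) dx.
Evaluate the integral (use parity and integration by parts as needed): b_7 = 208/343 - 2·π^2/7.

Final answer: 208/343 - 2·π^2/7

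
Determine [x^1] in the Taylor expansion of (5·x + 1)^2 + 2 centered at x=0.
Expand to order 1: (5·x + 1)^2 + 2 = 10·x + 3 + O(x^2).
The coefficient of x^1 is 10.

Final answer: 10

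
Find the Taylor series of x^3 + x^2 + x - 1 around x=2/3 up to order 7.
11/27 + 11·(x - 2/3)/3 + 3·(x - 2/3)^2 + (x - 2/3)^3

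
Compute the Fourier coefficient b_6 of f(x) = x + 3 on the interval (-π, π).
b_6 = (1/π) ∫_{-π}^{π} f(x)·sin(6x) dx.
Evaluate the integral (use parity and integration by parts as needed): b_6 = -1/3.

Final answer: -1/3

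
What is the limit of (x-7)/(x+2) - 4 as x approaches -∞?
Evaluate the dominant behaviour as x → -∞; each term tends to a finite value or vanishes.
Limit = -3.

Final answer: -3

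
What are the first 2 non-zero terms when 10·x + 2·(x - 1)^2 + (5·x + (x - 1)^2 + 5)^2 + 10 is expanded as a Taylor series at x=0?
42·x + 48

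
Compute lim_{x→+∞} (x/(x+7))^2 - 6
As x → +∞: x/(x+7) = 1/(1 + 7/x) → 1, and the 2nd power of a limit-1 base also → 1; with the additive constant, 1 - 6 = -5.
Limit = -5.

Final answer: -5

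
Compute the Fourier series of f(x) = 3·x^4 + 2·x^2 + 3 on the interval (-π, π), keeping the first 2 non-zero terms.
(136 - 24·π^2)·cos(x) + 3 + 2·π^2/3 + 3·π^4/5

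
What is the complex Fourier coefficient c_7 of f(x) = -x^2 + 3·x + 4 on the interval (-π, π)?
Compute the real Fourier coefficients first: a_7 = 4/49, b_7 = 6/7.
Then c_7 = (a_7 − i·b_7)/2 = 2/49 - 3·i/7.

Final answer: 2/49 - 3·i/7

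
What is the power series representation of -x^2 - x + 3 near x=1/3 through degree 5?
23/9 - 5·(x - 1/3)/3 - (x - 1/3)^2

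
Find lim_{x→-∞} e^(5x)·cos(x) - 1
Evaluate the dominant behaviour as x → -∞; each term tends to a finite value or vanishes.
Limit = -1.

Final answer: -1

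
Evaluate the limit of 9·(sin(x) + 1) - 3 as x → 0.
Direct substitution at x = 0 gives 6.

Final answer: 6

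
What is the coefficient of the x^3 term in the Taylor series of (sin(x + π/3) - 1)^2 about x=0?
Expand to order 3: (sin(x + π/3) - 1)^2 = x^3·(-1 + √(3)/2)^2·(-√(3)/(4·(-1 + √(3)/2)^2) - 1/(6·(-1 + √(3)/2))) + x^2·(-1 + √(3)/2)^2·(-√(3)/(2·(-1 + √(3)/2)) + 1/(4·(-1 + √(3)/2)^2)) + x·(-1 + √(3)/2) + (-1 + √(3)/2)^2 + O(x^4).
The coefficient of x^3 is (-1 + √(3)/2)^2·(-√(3)/(4·(-1 + √(3)/2)^2) - 1/(6·(-1 + √(3)/2))).

Final answer: (-1 + √(3)/2)^2·(-√(3)/(4·(-1 + √(3)/2)^2) - 1/(6·(-1 + √(3)/2)))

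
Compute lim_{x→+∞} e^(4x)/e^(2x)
This is an ∞/∞ indeterminate form as x → +∞.
Rewrite e^(4x)/e^(2x) = e^((4−2)x) = e^(2x); the exponent coefficient is 2 > 0 so e^(2x) → ∞.
Limit = ∞.

Final answer: ∞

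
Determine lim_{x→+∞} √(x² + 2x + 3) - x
This is an ∞ − ∞ indeterminate form.
Multiply and divide by the conjugate √(x²+2x + 3) + x; the x² terms cancel, leaving (2x + 3)/(√(x²+2x + 3)+x) → 2/2 = 1.
Limit = 1.

Final answer: 1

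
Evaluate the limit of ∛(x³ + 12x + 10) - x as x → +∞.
This is an ∞ − ∞ indeterminate form.
Multiply by (A² + AB + B²)/(A² + AB + B²) where A = ∛(x³+12x + 10), B = x to use A³ − B³ = (A−B)(A²+AB+B²); the x³ terms cancel, leaving (12x + 10)/(A²+AB+B²) with denominator ~ 3x², so the limit is 0.
Limit = 0.

Final answer: 0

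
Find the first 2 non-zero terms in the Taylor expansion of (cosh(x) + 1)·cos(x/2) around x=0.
x^2/4 + 2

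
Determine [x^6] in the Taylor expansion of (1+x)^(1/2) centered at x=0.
Expand to order 6: (1+x)^(1/2) = -21·x^6/1024 + 7·x^5/256 - 5·x^4/128 + x^3/16 - x^2/8 + x/2 + 1 + O(x^7).
The coefficient of x^6 is -21/1024.

Final answer: -21/1024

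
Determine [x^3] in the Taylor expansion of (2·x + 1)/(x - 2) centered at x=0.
Expand to order 3: (2·x + 1)/(x - 2) = -5·x^3/16 - 5·x^2/8 - 5·x/4 - 1/2 + O(x^4).
The coefficient of x^3 is -5/16.

Final answer: -5/16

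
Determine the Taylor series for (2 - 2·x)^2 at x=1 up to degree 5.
4·(x - 1)^2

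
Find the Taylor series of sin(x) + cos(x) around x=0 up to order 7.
-x^7/5040 - x^6/720 + x^5/120 + x^4/24 - x^3/6 - x^2/2 + x + 1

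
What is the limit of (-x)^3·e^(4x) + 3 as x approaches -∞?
The product is a 0·∞ indeterminate form at x → -∞.
Rewrite the product as (-x)^3 / e^(-4x) (an ∞/∞ form) and apply L'Hôpital, or use the standard hierarchy e^(4|x|) ≫ |(-x)^3| as x → -∞.
The indeterminate product → 0, so the limit = 3.

Final answer: 3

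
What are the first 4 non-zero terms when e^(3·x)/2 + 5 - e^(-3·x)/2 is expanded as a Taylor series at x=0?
81·x^5/40 + 9·x^3/2 + 3·x + 5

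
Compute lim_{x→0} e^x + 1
Direct substitution at x = 0 gives 2.

Final answer: 2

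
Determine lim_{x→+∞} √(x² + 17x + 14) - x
This is an ∞ − ∞ indeterminate form.
Multiply and divide by the conjugate √(x²+17x + 14) + x; the x² terms cancel, leaving (17x + 14)/(√(x²+17x + 14)+x) → 17/2.
Limit = 17/2.

Final answer: 17/2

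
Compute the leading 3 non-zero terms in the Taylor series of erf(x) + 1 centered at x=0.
-2·x^3/(3·√(π)) + 2·x/√(π) + 1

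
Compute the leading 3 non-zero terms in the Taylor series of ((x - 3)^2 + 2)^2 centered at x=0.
58·x^2 - 132·x + 121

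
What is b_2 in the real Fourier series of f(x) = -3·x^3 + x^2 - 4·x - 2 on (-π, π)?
b_2 = (1/π) ∫_{-π}^{π} f(x)·sin(2x) dx.
Evaluate the integral (use parity and integration by parts as needed): b_2 = -1/2 + 3·π^2.

Final answer: -1/2 + 3·π^2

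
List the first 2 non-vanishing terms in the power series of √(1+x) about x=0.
x/2 + 1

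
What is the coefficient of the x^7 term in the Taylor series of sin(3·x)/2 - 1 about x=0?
Expand to order 7: sin(3·x)/2 - 1 = -243·x^7/1120 + 81·x^5/80 - 9·x^3/4 + 3·x/2 - 1 + O(x^8).
The coefficient of x^7 is -243/1120.

Final answer: -243/1120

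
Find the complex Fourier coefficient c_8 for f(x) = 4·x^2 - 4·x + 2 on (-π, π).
Compute the real Fourier coefficients first: a_8 = 1/4, b_8 = 1.
Then c_8 = (a_8 − i·b_8)/2 = 1/8 - i/2.

Final answer: 1/8 - i/2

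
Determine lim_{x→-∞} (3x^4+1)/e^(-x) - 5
The quotient is an ∞/∞ indeterminate form as x → -∞.
Compare growth rates of the dominant terms (exponentials ≫ polynomials ≫ logarithms), or apply L'Hôpital's rule; the quotient → 0.
Adding the constant: 0 - 5 = -5. Limit = -5.

Final answer: -5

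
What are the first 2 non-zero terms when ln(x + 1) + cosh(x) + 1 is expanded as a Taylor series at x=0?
x + 2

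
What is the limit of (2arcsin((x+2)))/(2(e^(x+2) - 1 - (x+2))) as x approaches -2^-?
Both numerator and denominator → 0 as x → -2^-; this is a 0/0 indeterminate form.
Expand each to leading order near x = -2: numerator ~ 2·(x + 2), denominator ~ (x + 2)^2.
The limit of the ratio is -∞.

Final answer: -∞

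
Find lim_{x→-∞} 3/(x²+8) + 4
Evaluate the dominant behaviour as x → -∞; each term tends to a finite value or vanishes.
Limit = 4.

Final answer: 4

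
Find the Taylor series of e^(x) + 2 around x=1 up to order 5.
2 + e + e·(x - 1) + e·(x - 1)^2/2 + e·(x - 1)^3/6 + e·(x - 1)^4/24 + e·(x - 1)^5/120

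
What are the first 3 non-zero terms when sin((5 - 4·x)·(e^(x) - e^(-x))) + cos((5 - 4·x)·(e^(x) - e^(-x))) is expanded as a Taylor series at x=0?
-58·x^2 + 10·x + 1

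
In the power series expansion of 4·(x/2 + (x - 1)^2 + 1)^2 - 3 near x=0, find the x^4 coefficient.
Expand to order 4: 4·(x/2 + (x - 1)^2 + 1)^2 - 3 = 4·x^4 - 12·x^3 + 25·x^2 - 24·x + 13 + O(x^5).
The coefficient of x^4 is 4.

Final answer: 4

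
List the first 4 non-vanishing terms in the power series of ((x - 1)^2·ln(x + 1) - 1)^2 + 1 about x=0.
-29·x^3/3 + 6·x^2 - 2·x + 2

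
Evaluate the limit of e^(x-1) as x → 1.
Direct substitution at x = 1 gives 1.

Final answer: 1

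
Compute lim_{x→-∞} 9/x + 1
Evaluate the dominant behaviour as x → -∞; each term tends to a finite value or vanishes.
Limit = 1.

Final answer: 1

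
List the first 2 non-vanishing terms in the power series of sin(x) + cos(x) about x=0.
x + 1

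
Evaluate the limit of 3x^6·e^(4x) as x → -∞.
This is a 0·∞ indeterminate form at x → -∞.
Rewrite the product as 3x^6 / e^(-4x) (an ∞/∞ form) and apply L'Hôpital, or use the standard hierarchy e^(4|x|) ≫ |x^6| as x → -∞.
The indeterminate product → 0, so the limit = 0.

Final answer: 0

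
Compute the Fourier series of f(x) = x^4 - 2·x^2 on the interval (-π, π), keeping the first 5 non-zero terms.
(56 - 8·π^2)·cos(x) + (-5 + 2·π^2)·cos(2·x) + (40/27 - 8·π^2/9)·cos(3·x) + (-11/16 + π^2/2)·cos(4·x) - 2·π^2/3 + π^4/5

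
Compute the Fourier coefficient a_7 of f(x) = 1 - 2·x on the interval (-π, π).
a_7 = (1/π) ∫_{-π}^{π} f(x)·cos(7x) dx.
Evaluate the integral (use parity and integration by parts as needed): a_7 = 0.

Final answer: 0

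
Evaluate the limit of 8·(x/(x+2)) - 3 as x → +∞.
Evaluate the dominant behaviour as x → +∞; each term tends to a finite value or vanishes.
Limit = 5.

Final answer: 5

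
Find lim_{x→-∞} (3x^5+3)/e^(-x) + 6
The quotient is an ∞/∞ indeterminate form as x → -∞.
Compare growth rates of the dominant terms (exponentials ≫ polynomials ≫ logarithms), or apply L'Hôpital's rule; the quotient → 0.
Adding the constant: 0 + 6 = 6. Limit = 6.

Final answer: 6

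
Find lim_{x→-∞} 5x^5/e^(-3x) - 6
The quotient is an ∞/∞ indeterminate form as x → -∞.
Compare growth rates of the dominant terms (exponentials ≫ polynomials ≫ logarithms), or apply L'Hôpital's rule; the quotient → 0.
Adding the constant: 0 - 6 = -6. Limit = -6.

Final answer: -6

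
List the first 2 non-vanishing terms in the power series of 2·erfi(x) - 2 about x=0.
4·x/√(π) - 2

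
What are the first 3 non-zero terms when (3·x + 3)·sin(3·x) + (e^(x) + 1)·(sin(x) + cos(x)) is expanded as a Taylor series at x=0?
19·x^2/2 + 12·x + 2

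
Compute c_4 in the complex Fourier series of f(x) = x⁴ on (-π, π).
Compute the real Fourier coefficients first: a_4 = -3/16 + π^2/2, b_4 = 0.
Then c_4 = (a_4 − i·b_4)/2 = -3/32 + π^2/4.

Final answer: -3/32 + π^2/4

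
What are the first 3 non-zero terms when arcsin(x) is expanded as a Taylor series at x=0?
3·x^5/40 + x^3/6 + x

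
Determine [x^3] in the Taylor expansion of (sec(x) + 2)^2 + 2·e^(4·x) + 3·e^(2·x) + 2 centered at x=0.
Expand to order 3: (sec(x) + 2)^2 + 2·e^(4·x) + 3·e^(2·x) + 2 = 76·x^3/3 + 25·x^2 + 14·x + 16 + O(x^4).
The coefficient of x^3 is 76/3.

Final answer: 76/3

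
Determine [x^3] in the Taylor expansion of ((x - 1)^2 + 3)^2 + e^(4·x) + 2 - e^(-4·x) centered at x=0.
Expand to order 3: ((x - 1)^2 + 3)^2 + e^(4·x) + 2 - e^(-4·x) = 52·x^3/3 + 12·x^2 - 8·x + 18 + O(x^4).
The coefficient of x^3 is 52/3.

Final answer: 52/3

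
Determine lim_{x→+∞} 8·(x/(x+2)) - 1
Evaluate the dominant behaviour as x → +∞; each term tends to a finite value or vanishes.
Limit = 7.

Final answer: 7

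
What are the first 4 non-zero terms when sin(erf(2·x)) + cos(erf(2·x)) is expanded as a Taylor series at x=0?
x^3·(-16/(3·√(π)) - 32/(3·π^(3/2))) - 8·x^2/π + 4·x/√(π) + 1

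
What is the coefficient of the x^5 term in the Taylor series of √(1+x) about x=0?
Expand to order 5: √(1+x) = 7·x^5/256 - 5·x^4/128 + x^3/16 - x^2/8 + x/2 + 1 + O(x^6).
The coefficient of x^5 is 7/256.

Final answer: 7/256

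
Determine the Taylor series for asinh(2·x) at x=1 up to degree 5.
asinh(2) + 2·√(5)·(x - 1)/5 - 4·√(5)·(x - 1)^2/25 + 28·√(5)·(x - 1)^3/375 - 4·√(5)·(x - 1)^4/125 + 28·√(5)·(x - 1)^5/3125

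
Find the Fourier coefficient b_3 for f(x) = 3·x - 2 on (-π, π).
b_3 = (1/π) ∫_{-π}^{π} f(x)·sin(3x) dx.
Evaluate the integral (use parity and integration by parts as needed): b_3 = 2.

Final answer: 2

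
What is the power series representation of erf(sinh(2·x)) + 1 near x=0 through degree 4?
-8·x^3/(3·√(π)) + 4·x/√(π) + 1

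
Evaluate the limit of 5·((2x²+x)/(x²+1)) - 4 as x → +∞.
Evaluate the dominant behaviour as x → +∞; each term tends to a finite value or vanishes.
Limit = 6.

Final answer: 6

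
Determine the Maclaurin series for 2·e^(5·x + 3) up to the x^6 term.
3125·x^6·e^(3)/72 + 625·x^5·e^(3)/12 + 625·x^4·e^(3)/12 + 125·x^3·e^(3)/3 + 25·x^2·e^(3) + 10·x·e^(3) + 2·e^(3)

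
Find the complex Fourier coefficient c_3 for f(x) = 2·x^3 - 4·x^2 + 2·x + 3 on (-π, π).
Compute the real Fourier coefficients first: a_3 = 16/9, b_3 = 4/9 + 4·π^2/3.
Then c_3 = (a_3 − i·b_3)/2 = 8/9 - 2·i·π^2/3 - 2·i/9.

Final answer: 8/9 - 2·i·π^2/3 - 2·i/9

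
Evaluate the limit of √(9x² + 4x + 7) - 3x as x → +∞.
As x → +∞: multiply by the conjugate to get (4x+7)/(√(9x²+4x+7)+3x); the denominator ~ 6x, so the limit is 4/6 = 2/3.
Limit = 2/3.

Final answer: 2/3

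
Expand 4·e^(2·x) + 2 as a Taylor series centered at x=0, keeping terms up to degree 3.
16·x^3/3 + 8·x^2 + 8·x + 6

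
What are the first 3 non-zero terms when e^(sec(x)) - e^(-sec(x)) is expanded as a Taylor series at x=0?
x^4·(e^(-1)/12 + e/3) + x^2·(e^(-1)/2 + e/2) - e^(-1) + e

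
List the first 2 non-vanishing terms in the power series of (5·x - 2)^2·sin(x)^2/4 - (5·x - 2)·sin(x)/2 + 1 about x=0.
x + 1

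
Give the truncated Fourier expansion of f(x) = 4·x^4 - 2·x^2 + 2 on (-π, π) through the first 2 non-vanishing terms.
(200 - 32·π^2)·cos(x) - 2·π^2/3 + 2 + 4·π^4/5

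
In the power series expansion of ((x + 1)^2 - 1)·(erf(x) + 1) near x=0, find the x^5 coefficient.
Expand to order 5: ((x + 1)^2 - 1)·(erf(x) + 1) = -2·x^5/(3·√(π)) - 4·x^4/(3·√(π)) + 2·x^3/√(π) + x^2·(1 + 4/√(π)) + 2·x + O(x^6).
The coefficient of x^5 is -2/(3·√(π)).

Final answer: -2/(3·√(π))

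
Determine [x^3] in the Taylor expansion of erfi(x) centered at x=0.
Expand to order 3: erfi(x) = 2·x^3/(3·√(π)) + 2·x/√(π) + O(x^4).
The coefficient of x^3 is 2/(3·√(π)).

Final answer: 2/(3·√(π))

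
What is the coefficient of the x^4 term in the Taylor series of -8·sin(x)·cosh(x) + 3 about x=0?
Expand to order 4: -8·sin(x)·cosh(x) + 3 = -8·x^3/3 - 8·x + 3 + O(x^5).
The coefficient of x^4 is 0.

Final answer: 0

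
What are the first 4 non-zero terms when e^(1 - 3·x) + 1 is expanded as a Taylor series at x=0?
-9·e·x^3/2 + 9·e·x^2/2 - 3·e·x + 1 + e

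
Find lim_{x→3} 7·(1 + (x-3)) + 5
Direct substitution at x = 3 gives 12.

Final answer: 12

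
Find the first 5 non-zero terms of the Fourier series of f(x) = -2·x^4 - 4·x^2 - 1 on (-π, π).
(-80 + 16·π^2)·cos(x) + (2 - 4·π^2)·cos(2·x) + (16/27 + 16·π^2/9)·cos(3·x) + (-π^2 - 5/8)·cos(4·x) - 2·π^4/5 - 4·π^2/3 - 1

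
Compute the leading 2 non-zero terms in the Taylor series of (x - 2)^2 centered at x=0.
4 - 4·x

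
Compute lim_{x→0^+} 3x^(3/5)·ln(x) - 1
The product is a 0·∞ indeterminate form at x → 0⁺.
Rewrite the product as 3·ln(x) / x^(-3/5) and apply L'Hôpital, or use the standard hierarchy x^(-3/5) ≫ |ln x| as x → 0⁺.
The indeterminate product → 0, so the limit = -1.

Final answer: -1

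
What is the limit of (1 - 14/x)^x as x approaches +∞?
As x → +∞: this is the defining limit (1 - 14/x)^x → e^(-14).
Limit = e^(-14).

Final answer: e^(-14)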